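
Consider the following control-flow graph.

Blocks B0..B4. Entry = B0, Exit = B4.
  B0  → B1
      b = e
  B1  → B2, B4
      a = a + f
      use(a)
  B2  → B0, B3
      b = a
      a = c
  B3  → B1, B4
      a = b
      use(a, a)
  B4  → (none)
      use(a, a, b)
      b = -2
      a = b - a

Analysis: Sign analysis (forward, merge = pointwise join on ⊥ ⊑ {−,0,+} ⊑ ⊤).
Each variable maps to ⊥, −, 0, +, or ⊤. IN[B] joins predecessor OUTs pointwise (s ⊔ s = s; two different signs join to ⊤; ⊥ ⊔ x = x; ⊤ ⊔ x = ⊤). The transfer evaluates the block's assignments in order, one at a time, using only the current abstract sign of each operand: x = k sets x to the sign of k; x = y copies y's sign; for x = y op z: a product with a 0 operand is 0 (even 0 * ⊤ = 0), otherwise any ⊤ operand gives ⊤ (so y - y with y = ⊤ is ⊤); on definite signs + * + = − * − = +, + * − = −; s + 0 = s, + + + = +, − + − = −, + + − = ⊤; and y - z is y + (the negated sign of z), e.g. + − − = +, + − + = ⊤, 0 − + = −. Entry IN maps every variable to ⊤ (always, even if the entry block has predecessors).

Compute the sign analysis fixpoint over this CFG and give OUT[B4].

Answer: {a: ⊤, b: -, c: ⊤, d: ⊤, e: ⊤, f: ⊤}

Working:
Converged values:
  B0:  IN=(all ⊤)  OUT=(all ⊤)
  B1:  IN=(all ⊤)  OUT=(all ⊤)
  B2:  IN=(all ⊤)  OUT=(all ⊤)
  B3:  IN=(all ⊤)  OUT=(all ⊤)
  B4:  IN=(all ⊤)  OUT={b:-; rest ⊤}

Merge at B4: IN[B4] = OUT[B1] ⊔ OUT[B3] = {a: ⊤, b: ⊤, c: ⊤, d: ⊤, e: ⊤, f: ⊤}
Applying B4's transfer function to that IN value gives OUT[B4] (row B4 above).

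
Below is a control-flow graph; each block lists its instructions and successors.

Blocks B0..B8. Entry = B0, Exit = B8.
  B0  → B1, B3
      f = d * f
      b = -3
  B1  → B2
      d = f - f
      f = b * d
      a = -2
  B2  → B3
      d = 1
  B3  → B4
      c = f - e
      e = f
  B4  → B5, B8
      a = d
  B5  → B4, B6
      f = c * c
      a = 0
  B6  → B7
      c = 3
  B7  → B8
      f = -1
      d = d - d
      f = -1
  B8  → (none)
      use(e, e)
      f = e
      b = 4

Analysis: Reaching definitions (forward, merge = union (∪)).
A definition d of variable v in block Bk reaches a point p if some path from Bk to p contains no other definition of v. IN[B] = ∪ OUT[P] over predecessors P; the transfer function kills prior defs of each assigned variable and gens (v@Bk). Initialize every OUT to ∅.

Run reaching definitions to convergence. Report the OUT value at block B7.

Answer: {a@B5, b@B0, c@B6, d@B7, e@B3, f@B7}

Trace:
Fixpoint table:
  B0:   IN={}   OUT={b@B0, f@B0}
  B1:   IN={b@B0, f@B0}   OUT={a@B1, b@B0, d@B1, f@B1}
  B2:   IN={a@B1, b@B0, d@B1, f@B1}   OUT={a@B1, b@B0, d@B2, f@B1}
  B3:   IN={a@B1, b@B0, d@B2, f@B0, f@B1}   OUT={a@B1, b@B0, c@B3, d@B2, e@B3, f@B0, f@B1}
  B4:   IN={a@B1, a@B5, b@B0, c@B3, d@B2, e@B3, f@B0, f@B1, f@B5}   OUT={a@B4, b@B0, c@B3, d@B2, e@B3, f@B0, f@B1, f@B5}
  B5:   IN={a@B4, b@B0, c@B3, d@B2, e@B3, f@B0, f@B1, f@B5}   OUT={a@B5, b@B0, c@B3, d@B2, e@B3, f@B5}
  B6:   IN={a@B5, b@B0, c@B3, d@B2, e@B3, f@B5}   OUT={a@B5, b@B0, c@B6, d@B2, e@B3, f@B5}
  B7:   IN={a@B5, b@B0, c@B6, d@B2, e@B3, f@B5}   OUT={a@B5, b@B0, c@B6, d@B7, e@B3, f@B7}
  B8:   IN={a@B4, a@B5, b@B0, c@B3, c@B6, d@B2, d@B7, e@B3, f@B0, f@B1, f@B5, f@B7}   OUT={a@B4, a@B5, b@B8, c@B3, c@B6, d@B2, d@B7, e@B3, f@B8}

Merge at B7: IN[B7] = OUT[B6] = {a@B5, b@B0, c@B6, d@B2, e@B3, f@B5}
Applying B7's transfer function to that IN value gives OUT[B7] (row B7 above).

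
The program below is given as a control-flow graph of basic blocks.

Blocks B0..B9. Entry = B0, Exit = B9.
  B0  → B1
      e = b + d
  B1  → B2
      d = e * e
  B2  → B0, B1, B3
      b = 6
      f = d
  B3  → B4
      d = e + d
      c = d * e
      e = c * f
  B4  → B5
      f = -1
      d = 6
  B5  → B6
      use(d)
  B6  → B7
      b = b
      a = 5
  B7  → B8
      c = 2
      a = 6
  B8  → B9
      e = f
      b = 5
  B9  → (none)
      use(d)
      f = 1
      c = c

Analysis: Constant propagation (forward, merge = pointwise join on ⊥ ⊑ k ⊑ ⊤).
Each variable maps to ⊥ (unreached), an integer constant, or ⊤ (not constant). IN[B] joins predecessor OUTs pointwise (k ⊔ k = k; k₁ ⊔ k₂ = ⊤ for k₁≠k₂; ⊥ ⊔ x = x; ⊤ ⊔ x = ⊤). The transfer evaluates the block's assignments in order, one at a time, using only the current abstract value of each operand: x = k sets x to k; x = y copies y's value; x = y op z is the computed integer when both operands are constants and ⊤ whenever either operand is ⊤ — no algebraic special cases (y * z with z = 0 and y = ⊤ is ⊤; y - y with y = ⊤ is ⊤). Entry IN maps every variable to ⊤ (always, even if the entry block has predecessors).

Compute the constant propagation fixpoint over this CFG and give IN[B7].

Converged values:
  B0: | IN=(all ⊤) | OUT=(all ⊤)
  B1: | IN=(all ⊤) | OUT=(all ⊤)
  B2: | IN=(all ⊤) | OUT={b:6; rest ⊤}
  B3: | IN={b:6; rest ⊤} | OUT={b:6; rest ⊤}
  B4: | IN={b:6; rest ⊤} | OUT={b:6, d:6, f:-1; rest ⊤}
  B5: | IN={b:6, d:6, f:-1; rest ⊤} | OUT={b:6, d:6, f:-1; rest ⊤}
  B6: | IN={b:6, d:6, f:-1; rest ⊤} | OUT={a:5, b:6, d:6, f:-1; rest ⊤}
  B7: | IN={a:5, b:6, d:6, f:-1; rest ⊤} | OUT={a:6, b:6, c:2, d:6, f:-1; rest ⊤}
  B8: | IN={a:6, b:6, c:2, d:6, f:-1; rest ⊤} | OUT={a:6, b:5, c:2, d:6, e:-1, f:-1; rest ⊤}
  B9: | IN={a:6, b:5, c:2, d:6, e:-1, f:-1; rest ⊤} | OUT={a:6, b:5, c:2, d:6, e:-1, f:1; rest ⊤}

Merge at B7: IN[B7] = OUT[B6] = {a: 5, b: 6, c: ⊤, d: 6, e: ⊤, f: -1}

Answer: {a: 5, b: 6, c: ⊤, d: 6, e: ⊤, f: -1}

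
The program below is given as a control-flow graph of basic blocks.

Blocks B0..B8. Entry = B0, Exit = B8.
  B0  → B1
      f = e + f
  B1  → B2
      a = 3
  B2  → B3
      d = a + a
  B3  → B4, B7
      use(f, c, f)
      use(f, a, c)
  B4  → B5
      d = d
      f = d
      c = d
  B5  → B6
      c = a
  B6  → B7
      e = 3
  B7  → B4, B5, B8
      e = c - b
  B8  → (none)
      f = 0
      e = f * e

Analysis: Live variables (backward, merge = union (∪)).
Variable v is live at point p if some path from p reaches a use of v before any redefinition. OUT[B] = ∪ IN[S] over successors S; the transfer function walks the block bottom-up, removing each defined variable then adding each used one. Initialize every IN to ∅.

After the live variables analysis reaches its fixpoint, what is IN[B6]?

Converged values:
  B0:   IN={b, c, e, f}   OUT={b, c, f}
  B1:   IN={b, c, f}   OUT={a, b, c, f}
  B2:   IN={a, b, c, f}   OUT={a, b, c, d, f}
  B3:   IN={a, b, c, d, f}   OUT={a, b, c, d}
  B4:   IN={a, b, d}   OUT={a, b, d}
  B5:   IN={a, b, d}   OUT={a, b, c, d}
  B6:   IN={a, b, c, d}   OUT={a, b, c, d}
  B7:   IN={a, b, c, d}   OUT={a, b, d, e}
  B8:   IN={e}   OUT={}

Merge at B6: OUT[B6] = IN[B7] = {a, b, c, d}
Applying B6's transfer function to that OUT value gives IN[B6] (row B6 above).

Answer: {a, b, c, d}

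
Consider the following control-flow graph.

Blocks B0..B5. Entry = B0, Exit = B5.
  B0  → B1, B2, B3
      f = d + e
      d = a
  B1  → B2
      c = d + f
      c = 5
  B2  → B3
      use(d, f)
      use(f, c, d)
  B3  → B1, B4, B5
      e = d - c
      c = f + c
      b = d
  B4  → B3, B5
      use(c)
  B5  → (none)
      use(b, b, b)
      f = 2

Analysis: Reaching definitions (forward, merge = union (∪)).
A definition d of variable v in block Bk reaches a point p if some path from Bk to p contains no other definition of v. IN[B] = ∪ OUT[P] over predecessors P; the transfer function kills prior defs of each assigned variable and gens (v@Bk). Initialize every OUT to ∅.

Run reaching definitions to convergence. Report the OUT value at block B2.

Answer: {b@B3, c@B1, d@B0, e@B3, f@B0}

Working:
Fixpoint table:
  B0: | IN={} | OUT={d@B0, f@B0}
  B1: | IN={b@B3, c@B3, d@B0, e@B3, f@B0} | OUT={b@B3, c@B1, d@B0, e@B3, f@B0}
  B2: | IN={b@B3, c@B1, d@B0, e@B3, f@B0} | OUT={b@B3, c@B1, d@B0, e@B3, f@B0}
  B3: | IN={b@B3, c@B1, c@B3, d@B0, e@B3, f@B0} | OUT={b@B3, c@B3, d@B0, e@B3, f@B0}
  B4: | IN={b@B3, c@B3, d@B0, e@B3, f@B0} | OUT={b@B3, c@B3, d@B0, e@B3, f@B0}
  B5: | IN={b@B3, c@B3, d@B0, e@B3, f@B0} | OUT={b@B3, c@B3, d@B0, e@B3, f@B5}

Merge at B2: IN[B2] = OUT[B0] ⊔ OUT[B1] = {b@B3, c@B1, d@B0, e@B3, f@B0}
Applying B2's transfer function to that IN value gives OUT[B2] (row B2 above).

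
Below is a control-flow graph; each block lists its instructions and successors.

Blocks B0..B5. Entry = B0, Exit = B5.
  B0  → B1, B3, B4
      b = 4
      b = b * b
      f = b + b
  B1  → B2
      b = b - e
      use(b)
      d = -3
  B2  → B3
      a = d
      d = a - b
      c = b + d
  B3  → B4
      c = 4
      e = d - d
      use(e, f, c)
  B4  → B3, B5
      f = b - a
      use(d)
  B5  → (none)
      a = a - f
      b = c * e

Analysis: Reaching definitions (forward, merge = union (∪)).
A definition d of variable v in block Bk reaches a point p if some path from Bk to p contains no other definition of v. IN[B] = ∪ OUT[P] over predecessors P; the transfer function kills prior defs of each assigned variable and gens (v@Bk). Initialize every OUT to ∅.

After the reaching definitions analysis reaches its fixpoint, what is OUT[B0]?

Answer: {b@B0, f@B0}

Working:
Converged values:
  B0:  IN={}  OUT={b@B0, f@B0}
  B1:  IN={b@B0, f@B0}  OUT={b@B1, d@B1, f@B0}
  B2:  IN={b@B1, d@B1, f@B0}  OUT={a@B2, b@B1, c@B2, d@B2, f@B0}
  B3:  IN={a@B2, b@B0, b@B1, c@B2, c@B3, d@B2, e@B3, f@B0, f@B4}  OUT={a@B2, b@B0, b@B1, c@B3, d@B2, e@B3, f@B0, f@B4}
  B4:  IN={a@B2, b@B0, b@B1, c@B3, d@B2, e@B3, f@B0, f@B4}  OUT={a@B2, b@B0, b@B1, c@B3, d@B2, e@B3, f@B4}
  B5:  IN={a@B2, b@B0, b@B1, c@B3, d@B2, e@B3, f@B4}  OUT={a@B5, b@B5, c@B3, d@B2, e@B3, f@B4}

B0 is the boundary node: IN[B0] = {}
Applying B0's transfer function to that IN value gives OUT[B0] (row B0 above).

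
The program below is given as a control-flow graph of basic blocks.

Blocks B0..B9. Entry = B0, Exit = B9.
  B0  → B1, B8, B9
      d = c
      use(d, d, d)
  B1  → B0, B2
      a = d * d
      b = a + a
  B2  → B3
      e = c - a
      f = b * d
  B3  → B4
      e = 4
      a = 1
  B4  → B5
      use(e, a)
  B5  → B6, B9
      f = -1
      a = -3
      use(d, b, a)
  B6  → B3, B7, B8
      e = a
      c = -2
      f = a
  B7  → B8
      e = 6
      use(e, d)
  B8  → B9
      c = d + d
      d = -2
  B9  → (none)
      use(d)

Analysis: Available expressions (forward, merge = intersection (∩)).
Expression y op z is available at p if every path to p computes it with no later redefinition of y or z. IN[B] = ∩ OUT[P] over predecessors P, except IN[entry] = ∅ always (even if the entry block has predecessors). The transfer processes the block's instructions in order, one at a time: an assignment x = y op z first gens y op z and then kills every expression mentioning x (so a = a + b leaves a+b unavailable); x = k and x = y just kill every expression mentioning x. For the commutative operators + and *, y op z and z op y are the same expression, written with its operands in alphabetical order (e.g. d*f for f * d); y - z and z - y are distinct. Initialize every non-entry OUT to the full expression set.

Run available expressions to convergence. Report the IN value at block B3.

Converged values:
  B0:   IN={}   OUT={}
  B1:   IN={}   OUT={a+a, d*d}
  B2:   IN={a+a, d*d}   OUT={a+a, b*d, c-a, d*d}
  B3:   IN={b*d, d*d}   OUT={b*d, d*d}
  B4:   IN={b*d, d*d}   OUT={b*d, d*d}
  B5:   IN={b*d, d*d}   OUT={b*d, d*d}
  B6:   IN={b*d, d*d}   OUT={b*d, d*d}
  B7:   IN={b*d, d*d}   OUT={b*d, d*d}
  B8:   IN={}   OUT={}
  B9:   IN={}   OUT={}

Merge at B3: IN[B3] = OUT[B2] ∩ OUT[B6] = {b*d, d*d}

Answer: {b*d, d*d}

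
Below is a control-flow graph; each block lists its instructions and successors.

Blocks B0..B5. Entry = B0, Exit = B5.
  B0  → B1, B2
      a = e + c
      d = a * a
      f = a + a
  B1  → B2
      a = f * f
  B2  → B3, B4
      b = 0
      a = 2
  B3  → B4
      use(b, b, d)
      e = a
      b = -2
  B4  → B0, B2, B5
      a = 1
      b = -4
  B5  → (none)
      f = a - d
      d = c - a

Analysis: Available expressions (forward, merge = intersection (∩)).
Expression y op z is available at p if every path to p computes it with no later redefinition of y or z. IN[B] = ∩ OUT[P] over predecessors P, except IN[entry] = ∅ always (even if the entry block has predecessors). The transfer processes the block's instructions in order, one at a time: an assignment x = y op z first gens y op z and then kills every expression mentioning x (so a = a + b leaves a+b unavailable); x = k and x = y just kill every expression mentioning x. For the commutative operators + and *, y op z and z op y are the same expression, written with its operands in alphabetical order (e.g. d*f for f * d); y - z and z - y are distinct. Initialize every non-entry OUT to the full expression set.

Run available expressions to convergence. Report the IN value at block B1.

Answer: {a*a, a+a, c+e}

Derivation:
Fixpoint table:
  B0:  IN={}  OUT={a*a, a+a, c+e}
  B1:  IN={a*a, a+a, c+e}  OUT={c+e, f*f}
  B2:  IN={}  OUT={}
  B3:  IN={}  OUT={}
  B4:  IN={}  OUT={}
  B5:  IN={}  OUT={c-a}

Merge at B1: IN[B1] = OUT[B0] = {a*a, a+a, c+e}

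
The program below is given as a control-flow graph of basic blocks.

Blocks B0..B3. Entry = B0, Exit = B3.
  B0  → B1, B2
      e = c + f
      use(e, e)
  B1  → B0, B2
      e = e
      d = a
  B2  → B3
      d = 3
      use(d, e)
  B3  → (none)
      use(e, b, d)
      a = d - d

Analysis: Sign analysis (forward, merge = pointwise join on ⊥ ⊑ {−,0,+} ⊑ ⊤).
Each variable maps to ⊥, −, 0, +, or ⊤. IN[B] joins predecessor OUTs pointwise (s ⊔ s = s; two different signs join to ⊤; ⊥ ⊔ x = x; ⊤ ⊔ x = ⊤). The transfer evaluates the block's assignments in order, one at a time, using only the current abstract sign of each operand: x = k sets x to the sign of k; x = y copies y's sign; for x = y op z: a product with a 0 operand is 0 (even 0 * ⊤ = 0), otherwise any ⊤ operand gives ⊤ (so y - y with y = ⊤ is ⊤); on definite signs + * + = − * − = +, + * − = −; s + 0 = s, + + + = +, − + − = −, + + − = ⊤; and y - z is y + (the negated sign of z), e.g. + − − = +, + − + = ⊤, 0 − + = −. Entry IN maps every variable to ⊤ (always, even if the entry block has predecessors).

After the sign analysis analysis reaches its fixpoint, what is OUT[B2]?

Converged values:
  B0:   IN=(all ⊤)   OUT=(all ⊤)
  B1:   IN=(all ⊤)   OUT=(all ⊤)
  B2:   IN=(all ⊤)   OUT={d:+; rest ⊤}
  B3:   IN={d:+; rest ⊤}   OUT={d:+; rest ⊤}

Merge at B2: IN[B2] = OUT[B0] ⊔ OUT[B1] = {a: ⊤, b: ⊤, c: ⊤, d: ⊤, e: ⊤, f: ⊤}
Applying B2's transfer function to that IN value gives OUT[B2] (row B2 above).

Answer: {a: ⊤, b: ⊤, c: ⊤, d: +, e: ⊤, f: ⊤}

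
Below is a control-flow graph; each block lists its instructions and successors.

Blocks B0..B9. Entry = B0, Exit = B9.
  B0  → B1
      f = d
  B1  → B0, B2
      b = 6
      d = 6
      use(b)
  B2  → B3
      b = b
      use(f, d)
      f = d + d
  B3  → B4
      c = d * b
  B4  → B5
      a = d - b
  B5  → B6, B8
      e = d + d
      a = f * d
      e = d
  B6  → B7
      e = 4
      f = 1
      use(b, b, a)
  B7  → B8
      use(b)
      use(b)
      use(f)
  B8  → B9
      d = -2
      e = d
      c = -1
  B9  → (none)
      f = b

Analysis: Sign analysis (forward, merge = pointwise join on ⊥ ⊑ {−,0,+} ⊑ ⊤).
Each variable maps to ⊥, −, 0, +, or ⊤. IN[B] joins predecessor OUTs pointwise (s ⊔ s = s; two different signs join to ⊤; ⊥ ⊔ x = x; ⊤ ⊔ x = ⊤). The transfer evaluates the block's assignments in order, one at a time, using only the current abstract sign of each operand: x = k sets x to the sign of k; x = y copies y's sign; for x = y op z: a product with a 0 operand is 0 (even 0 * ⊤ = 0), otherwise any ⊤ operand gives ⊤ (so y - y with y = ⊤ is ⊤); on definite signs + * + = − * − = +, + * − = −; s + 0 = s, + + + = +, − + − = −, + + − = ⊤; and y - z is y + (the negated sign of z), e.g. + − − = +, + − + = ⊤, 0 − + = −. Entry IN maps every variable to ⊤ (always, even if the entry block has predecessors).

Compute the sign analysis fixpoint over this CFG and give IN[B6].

Answer: {a: +, b: +, c: +, d: +, e: +, f: +}

Derivation:
Fixpoint table:
  B0:  IN=(all ⊤)  OUT=(all ⊤)
  B1:  IN=(all ⊤)  OUT={b:+, d:+; rest ⊤}
  B2:  IN={b:+, d:+; rest ⊤}  OUT={b:+, d:+, f:+; rest ⊤}
  B3:  IN={b:+, d:+, f:+; rest ⊤}  OUT={b:+, c:+, d:+, f:+; rest ⊤}
  B4:  IN={b:+, c:+, d:+, f:+; rest ⊤}  OUT={b:+, c:+, d:+, f:+; rest ⊤}
  B5:  IN={b:+, c:+, d:+, f:+; rest ⊤}  OUT={a:+, b:+, c:+, d:+, e:+, f:+; rest ⊤}
  B6:  IN={a:+, b:+, c:+, d:+, e:+, f:+; rest ⊤}  OUT={a:+, b:+, c:+, d:+, e:+, f:+; rest ⊤}
  B7:  IN={a:+, b:+, c:+, d:+, e:+, f:+; rest ⊤}  OUT={a:+, b:+, c:+, d:+, e:+, f:+; rest ⊤}
  B8:  IN={a:+, b:+, c:+, d:+, e:+, f:+; rest ⊤}  OUT={a:+, b:+, c:-, d:-, e:-, f:+; rest ⊤}
  B9:  IN={a:+, b:+, c:-, d:-, e:-, f:+; rest ⊤}  OUT={a:+, b:+, c:-, d:-, e:-, f:+; rest ⊤}

Merge at B6: IN[B6] = OUT[B5] = {a: +, b: +, c: +, d: +, e: +, f: +}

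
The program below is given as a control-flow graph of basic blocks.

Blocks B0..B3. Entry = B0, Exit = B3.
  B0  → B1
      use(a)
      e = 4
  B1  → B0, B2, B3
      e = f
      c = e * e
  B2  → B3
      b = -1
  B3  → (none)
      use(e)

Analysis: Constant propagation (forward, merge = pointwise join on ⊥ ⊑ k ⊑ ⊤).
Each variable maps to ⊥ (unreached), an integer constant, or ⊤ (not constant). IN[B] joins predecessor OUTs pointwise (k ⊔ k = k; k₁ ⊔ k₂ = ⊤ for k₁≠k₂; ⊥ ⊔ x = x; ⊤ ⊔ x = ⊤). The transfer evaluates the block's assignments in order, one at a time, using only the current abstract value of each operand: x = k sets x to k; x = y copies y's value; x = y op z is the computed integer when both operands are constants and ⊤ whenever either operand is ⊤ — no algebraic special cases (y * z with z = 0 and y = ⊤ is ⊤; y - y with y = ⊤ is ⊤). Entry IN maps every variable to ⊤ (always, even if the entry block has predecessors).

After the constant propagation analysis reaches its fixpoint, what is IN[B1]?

Converged values:
  B0: | IN=(all ⊤) | OUT={e:4; rest ⊤}
  B1: | IN={e:4; rest ⊤} | OUT=(all ⊤)
  B2: | IN=(all ⊤) | OUT={b:-1; rest ⊤}
  B3: | IN=(all ⊤) | OUT=(all ⊤)

Merge at B1: IN[B1] = OUT[B0] = {a: ⊤, b: ⊤, c: ⊤, d: ⊤, e: 4, f: ⊤}

Answer: {a: ⊤, b: ⊤, c: ⊤, d: ⊤, e: 4, f: ⊤}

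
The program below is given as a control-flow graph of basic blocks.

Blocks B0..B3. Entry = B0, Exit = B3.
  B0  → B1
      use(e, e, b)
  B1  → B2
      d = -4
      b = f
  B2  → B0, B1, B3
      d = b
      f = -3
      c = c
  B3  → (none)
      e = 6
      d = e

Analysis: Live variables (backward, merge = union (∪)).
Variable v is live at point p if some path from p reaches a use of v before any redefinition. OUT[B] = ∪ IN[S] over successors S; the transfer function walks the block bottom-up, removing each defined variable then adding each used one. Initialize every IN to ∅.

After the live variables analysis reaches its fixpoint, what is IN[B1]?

Answer: {c, e, f}

Working:
Fixpoint table:
  B0:  IN={b, c, e, f}  OUT={c, e, f}
  B1:  IN={c, e, f}  OUT={b, c, e}
  B2:  IN={b, c, e}  OUT={b, c, e, f}
  B3:  IN={}  OUT={}

Merge at B1: OUT[B1] = IN[B2] = {b, c, e}
Applying B1's transfer function to that OUT value gives IN[B1] (row B1 above).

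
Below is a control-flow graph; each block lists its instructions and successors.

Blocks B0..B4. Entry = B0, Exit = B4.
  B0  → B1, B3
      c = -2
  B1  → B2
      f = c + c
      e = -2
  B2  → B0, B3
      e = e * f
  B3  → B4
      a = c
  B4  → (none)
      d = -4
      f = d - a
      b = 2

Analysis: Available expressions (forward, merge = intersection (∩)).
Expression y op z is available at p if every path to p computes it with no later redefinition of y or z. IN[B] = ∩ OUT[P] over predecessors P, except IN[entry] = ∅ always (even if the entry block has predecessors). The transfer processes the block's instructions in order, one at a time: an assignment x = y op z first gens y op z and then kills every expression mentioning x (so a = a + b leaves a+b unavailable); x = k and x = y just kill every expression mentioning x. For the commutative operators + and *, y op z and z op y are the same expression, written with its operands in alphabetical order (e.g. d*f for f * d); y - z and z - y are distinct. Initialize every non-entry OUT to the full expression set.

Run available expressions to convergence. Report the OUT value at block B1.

Per-block solution:
  B0:  IN={}  OUT={}
  B1:  IN={}  OUT={c+c}
  B2:  IN={c+c}  OUT={c+c}
  B3:  IN={}  OUT={}
  B4:  IN={}  OUT={d-a}

Merge at B1: IN[B1] = OUT[B0] = {}
Applying B1's transfer function to that IN value gives OUT[B1] (row B1 above).

Answer: {c+c}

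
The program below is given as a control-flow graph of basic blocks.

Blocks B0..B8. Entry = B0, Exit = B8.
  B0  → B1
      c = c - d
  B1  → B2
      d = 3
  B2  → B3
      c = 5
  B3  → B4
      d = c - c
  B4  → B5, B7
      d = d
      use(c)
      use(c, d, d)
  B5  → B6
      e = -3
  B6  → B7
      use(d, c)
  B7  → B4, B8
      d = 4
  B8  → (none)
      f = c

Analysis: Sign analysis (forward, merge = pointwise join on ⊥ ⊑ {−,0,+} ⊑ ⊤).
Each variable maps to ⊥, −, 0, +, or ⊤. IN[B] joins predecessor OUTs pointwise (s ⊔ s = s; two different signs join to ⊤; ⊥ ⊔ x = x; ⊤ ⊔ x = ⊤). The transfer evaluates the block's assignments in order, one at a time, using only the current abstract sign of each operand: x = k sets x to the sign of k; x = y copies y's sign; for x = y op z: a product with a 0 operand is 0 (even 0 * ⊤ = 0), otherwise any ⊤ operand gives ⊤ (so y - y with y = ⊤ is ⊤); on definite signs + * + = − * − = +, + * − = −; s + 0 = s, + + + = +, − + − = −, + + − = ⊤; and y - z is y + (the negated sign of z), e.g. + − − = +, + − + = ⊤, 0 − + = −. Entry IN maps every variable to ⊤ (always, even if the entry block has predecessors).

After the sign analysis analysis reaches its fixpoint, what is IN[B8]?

Answer: {a: ⊤, b: ⊤, c: +, d: +, e: ⊤, f: ⊤}

Trace:
Converged values:
  B0:  IN=(all ⊤)  OUT=(all ⊤)
  B1:  IN=(all ⊤)  OUT={d:+; rest ⊤}
  B2:  IN={d:+; rest ⊤}  OUT={c:+, d:+; rest ⊤}
  B3:  IN={c:+, d:+; rest ⊤}  OUT={c:+; rest ⊤}
  B4:  IN={c:+; rest ⊤}  OUT={c:+; rest ⊤}
  B5:  IN={c:+; rest ⊤}  OUT={c:+, e:-; rest ⊤}
  B6:  IN={c:+, e:-; rest ⊤}  OUT={c:+, e:-; rest ⊤}
  B7:  IN={c:+; rest ⊤}  OUT={c:+, d:+; rest ⊤}
  B8:  IN={c:+, d:+; rest ⊤}  OUT={c:+, d:+, f:+; rest ⊤}

Merge at B8: IN[B8] = OUT[B7] = {a: ⊤, b: ⊤, c: +, d: +, e: ⊤, f: ⊤}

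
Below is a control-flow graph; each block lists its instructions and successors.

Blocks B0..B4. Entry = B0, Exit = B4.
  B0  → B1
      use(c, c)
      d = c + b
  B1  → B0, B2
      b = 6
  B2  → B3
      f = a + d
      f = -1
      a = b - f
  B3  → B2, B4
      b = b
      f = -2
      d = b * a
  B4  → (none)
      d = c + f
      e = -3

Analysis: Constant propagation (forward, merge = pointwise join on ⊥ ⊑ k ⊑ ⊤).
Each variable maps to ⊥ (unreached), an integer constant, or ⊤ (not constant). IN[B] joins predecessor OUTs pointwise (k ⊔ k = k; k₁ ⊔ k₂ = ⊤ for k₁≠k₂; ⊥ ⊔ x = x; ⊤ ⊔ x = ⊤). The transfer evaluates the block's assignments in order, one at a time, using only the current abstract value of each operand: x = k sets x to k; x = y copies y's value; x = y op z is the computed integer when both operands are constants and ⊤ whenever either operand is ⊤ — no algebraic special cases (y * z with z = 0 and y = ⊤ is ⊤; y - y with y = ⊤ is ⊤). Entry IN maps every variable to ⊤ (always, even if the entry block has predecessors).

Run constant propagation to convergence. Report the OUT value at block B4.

Answer: {a: 7, b: 6, c: ⊤, d: ⊤, e: -3, f: -2}

Working:
Per-block solution:
  B0: | IN=(all ⊤) | OUT=(all ⊤)
  B1: | IN=(all ⊤) | OUT={b:6; rest ⊤}
  B2: | IN={b:6; rest ⊤} | OUT={a:7, b:6, f:-1; rest ⊤}
  B3: | IN={a:7, b:6, f:-1; rest ⊤} | OUT={a:7, b:6, d:42, f:-2; rest ⊤}
  B4: | IN={a:7, b:6, d:42, f:-2; rest ⊤} | OUT={a:7, b:6, e:-3, f:-2; rest ⊤}

Merge at B4: IN[B4] = OUT[B3] = {a: 7, b: 6, c: ⊤, d: 42, e: ⊤, f: -2}
Applying B4's transfer function to that IN value gives OUT[B4] (row B4 above).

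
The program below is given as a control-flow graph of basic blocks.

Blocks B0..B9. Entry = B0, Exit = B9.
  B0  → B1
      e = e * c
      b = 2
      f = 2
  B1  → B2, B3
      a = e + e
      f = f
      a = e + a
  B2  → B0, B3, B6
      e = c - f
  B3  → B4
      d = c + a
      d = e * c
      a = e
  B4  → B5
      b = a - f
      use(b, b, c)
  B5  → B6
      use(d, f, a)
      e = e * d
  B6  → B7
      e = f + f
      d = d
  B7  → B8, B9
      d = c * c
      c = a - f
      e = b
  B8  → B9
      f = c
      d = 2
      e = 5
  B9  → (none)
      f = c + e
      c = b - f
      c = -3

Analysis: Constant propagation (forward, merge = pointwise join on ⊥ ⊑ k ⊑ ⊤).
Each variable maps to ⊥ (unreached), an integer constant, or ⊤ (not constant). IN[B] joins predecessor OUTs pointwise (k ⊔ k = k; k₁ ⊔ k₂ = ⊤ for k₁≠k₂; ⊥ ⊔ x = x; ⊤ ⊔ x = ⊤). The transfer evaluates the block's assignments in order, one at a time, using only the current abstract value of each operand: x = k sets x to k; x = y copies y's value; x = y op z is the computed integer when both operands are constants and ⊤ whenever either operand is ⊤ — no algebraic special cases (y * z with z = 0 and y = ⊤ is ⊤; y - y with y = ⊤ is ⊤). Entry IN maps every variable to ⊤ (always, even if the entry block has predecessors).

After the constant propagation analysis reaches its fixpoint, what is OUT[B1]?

Per-block solution:
  B0:   IN=(all ⊤)   OUT={b:2, f:2; rest ⊤}
  B1:   IN={b:2, f:2; rest ⊤}   OUT={b:2, f:2; rest ⊤}
  B2:   IN={b:2, f:2; rest ⊤}   OUT={b:2, f:2; rest ⊤}
  B3:   IN={b:2, f:2; rest ⊤}   OUT={b:2, f:2; rest ⊤}
  B4:   IN={b:2, f:2; rest ⊤}   OUT={f:2; rest ⊤}
  B5:   IN={f:2; rest ⊤}   OUT={f:2; rest ⊤}
  B6:   IN={f:2; rest ⊤}   OUT={e:4, f:2; rest ⊤}
  B7:   IN={e:4, f:2; rest ⊤}   OUT={f:2; rest ⊤}
  B8:   IN={f:2; rest ⊤}   OUT={d:2, e:5; rest ⊤}
  B9:   IN=(all ⊤)   OUT={c:-3; rest ⊤}

Merge at B1: IN[B1] = OUT[B0] = {a: ⊤, b: 2, c: ⊤, d: ⊤, e: ⊤, f: 2}
Applying B1's transfer function to that IN value gives OUT[B1] (row B1 above).

Answer: {a: ⊤, b: 2, c: ⊤, d: ⊤, e: ⊤, f: 2}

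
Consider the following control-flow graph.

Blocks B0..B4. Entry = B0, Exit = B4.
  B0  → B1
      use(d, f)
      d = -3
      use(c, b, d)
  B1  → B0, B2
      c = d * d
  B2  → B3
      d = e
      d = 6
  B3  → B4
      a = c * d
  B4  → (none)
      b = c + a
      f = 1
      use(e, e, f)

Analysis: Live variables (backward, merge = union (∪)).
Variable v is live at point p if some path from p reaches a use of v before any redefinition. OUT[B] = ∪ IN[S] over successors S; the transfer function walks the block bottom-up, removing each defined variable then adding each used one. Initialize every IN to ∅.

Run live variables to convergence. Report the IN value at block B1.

Answer: {b, d, e, f}

Derivation:
Fixpoint table:
  B0:  IN={b, c, d, e, f}  OUT={b, d, e, f}
  B1:  IN={b, d, e, f}  OUT={b, c, d, e, f}
  B2:  IN={c, e}  OUT={c, d, e}
  B3:  IN={c, d, e}  OUT={a, c, e}
  B4:  IN={a, c, e}  OUT={}

Merge at B1: OUT[B1] = IN[B0] ⊔ IN[B2] = {b, c, d, e, f}
Applying B1's transfer function to that OUT value gives IN[B1] (row B1 above).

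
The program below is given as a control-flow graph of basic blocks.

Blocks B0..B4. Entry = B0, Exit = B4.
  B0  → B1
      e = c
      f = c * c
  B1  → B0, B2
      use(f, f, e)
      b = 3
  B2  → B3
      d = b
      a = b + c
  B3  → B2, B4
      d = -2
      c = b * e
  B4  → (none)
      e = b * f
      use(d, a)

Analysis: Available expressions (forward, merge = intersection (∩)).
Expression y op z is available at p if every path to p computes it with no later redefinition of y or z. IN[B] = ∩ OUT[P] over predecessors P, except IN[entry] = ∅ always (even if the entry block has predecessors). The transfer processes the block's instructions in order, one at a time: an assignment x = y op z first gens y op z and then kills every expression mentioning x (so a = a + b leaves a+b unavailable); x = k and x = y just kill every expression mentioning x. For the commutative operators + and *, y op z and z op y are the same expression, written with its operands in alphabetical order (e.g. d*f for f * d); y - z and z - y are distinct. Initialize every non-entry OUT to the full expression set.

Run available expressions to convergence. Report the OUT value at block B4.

Per-block solution:
  B0:   IN={}   OUT={c*c}
  B1:   IN={c*c}   OUT={c*c}
  B2:   IN={}   OUT={b+c}
  B3:   IN={b+c}   OUT={b*e}
  B4:   IN={b*e}   OUT={b*f}

Merge at B4: IN[B4] = OUT[B3] = {b*e}
Applying B4's transfer function to that IN value gives OUT[B4] (row B4 above).

Answer: {b*f}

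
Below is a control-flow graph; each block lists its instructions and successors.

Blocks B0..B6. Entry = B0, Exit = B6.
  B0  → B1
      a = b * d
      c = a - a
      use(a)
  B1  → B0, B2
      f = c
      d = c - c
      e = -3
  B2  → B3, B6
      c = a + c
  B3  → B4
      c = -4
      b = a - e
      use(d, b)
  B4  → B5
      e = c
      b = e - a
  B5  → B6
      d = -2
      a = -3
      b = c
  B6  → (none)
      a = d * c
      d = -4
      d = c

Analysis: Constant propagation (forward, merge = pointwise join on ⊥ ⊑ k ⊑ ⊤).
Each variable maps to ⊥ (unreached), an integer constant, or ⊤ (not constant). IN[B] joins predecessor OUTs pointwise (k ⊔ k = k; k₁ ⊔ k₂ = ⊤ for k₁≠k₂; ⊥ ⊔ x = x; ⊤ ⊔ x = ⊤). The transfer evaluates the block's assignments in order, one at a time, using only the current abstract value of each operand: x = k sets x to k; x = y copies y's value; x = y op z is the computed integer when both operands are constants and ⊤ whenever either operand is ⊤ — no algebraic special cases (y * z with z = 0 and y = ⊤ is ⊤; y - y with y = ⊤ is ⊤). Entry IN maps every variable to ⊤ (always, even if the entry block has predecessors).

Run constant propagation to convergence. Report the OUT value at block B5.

Answer: {a: -3, b: -4, c: -4, d: -2, e: -4, f: ⊤}

Working:
Fixpoint table:
  B0:  IN=(all ⊤)  OUT=(all ⊤)
  B1:  IN=(all ⊤)  OUT={e:-3; rest ⊤}
  B2:  IN={e:-3; rest ⊤}  OUT={e:-3; rest ⊤}
  B3:  IN={e:-3; rest ⊤}  OUT={c:-4, e:-3; rest ⊤}
  B4:  IN={c:-4, e:-3; rest ⊤}  OUT={c:-4, e:-4; rest ⊤}
  B5:  IN={c:-4, e:-4; rest ⊤}  OUT={a:-3, b:-4, c:-4, d:-2, e:-4; rest ⊤}
  B6:  IN=(all ⊤)  OUT=(all ⊤)

Merge at B5: IN[B5] = OUT[B4] = {a: ⊤, b: ⊤, c: -4, d: ⊤, e: -4, f: ⊤}
Applying B5's transfer function to that IN value gives OUT[B5] (row B5 above).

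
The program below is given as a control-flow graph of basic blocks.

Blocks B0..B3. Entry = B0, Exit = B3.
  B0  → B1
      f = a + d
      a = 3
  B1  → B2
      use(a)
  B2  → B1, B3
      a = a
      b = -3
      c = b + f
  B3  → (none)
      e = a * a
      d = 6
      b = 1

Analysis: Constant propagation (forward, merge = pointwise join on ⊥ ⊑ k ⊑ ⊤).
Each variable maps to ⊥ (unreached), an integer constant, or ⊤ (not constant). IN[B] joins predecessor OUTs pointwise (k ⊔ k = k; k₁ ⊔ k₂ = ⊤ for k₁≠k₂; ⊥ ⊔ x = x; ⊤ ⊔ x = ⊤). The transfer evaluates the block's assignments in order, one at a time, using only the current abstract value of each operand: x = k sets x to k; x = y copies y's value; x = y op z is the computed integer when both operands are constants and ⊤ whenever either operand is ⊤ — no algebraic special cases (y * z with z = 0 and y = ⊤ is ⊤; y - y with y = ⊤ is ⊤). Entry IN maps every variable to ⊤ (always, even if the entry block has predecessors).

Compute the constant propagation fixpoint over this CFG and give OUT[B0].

Fixpoint table:
  B0: | IN=(all ⊤) | OUT={a:3; rest ⊤}
  B1: | IN={a:3; rest ⊤} | OUT={a:3; rest ⊤}
  B2: | IN={a:3; rest ⊤} | OUT={a:3, b:-3; rest ⊤}
  B3: | IN={a:3, b:-3; rest ⊤} | OUT={a:3, b:1, d:6, e:9; rest ⊤}

B0 is the boundary node: IN[B0] = {a: ⊤, b: ⊤, c: ⊤, d: ⊤, e: ⊤, f: ⊤}
Applying B0's transfer function to that IN value gives OUT[B0] (row B0 above).

Answer: {a: 3, b: ⊤, c: ⊤, d: ⊤, e: ⊤, f: ⊤}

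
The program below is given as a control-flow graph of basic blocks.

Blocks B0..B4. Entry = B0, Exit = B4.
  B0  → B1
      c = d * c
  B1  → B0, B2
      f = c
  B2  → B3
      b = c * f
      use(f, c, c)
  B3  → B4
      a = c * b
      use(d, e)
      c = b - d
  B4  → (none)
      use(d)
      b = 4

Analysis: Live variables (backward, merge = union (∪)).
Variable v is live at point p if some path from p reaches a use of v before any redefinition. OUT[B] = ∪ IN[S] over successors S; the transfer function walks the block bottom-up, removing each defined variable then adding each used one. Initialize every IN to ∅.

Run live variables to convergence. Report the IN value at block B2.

Answer: {c, d, e, f}

Derivation:
Per-block solution:
  B0:   IN={c, d, e}   OUT={c, d, e}
  B1:   IN={c, d, e}   OUT={c, d, e, f}
  B2:   IN={c, d, e, f}   OUT={b, c, d, e}
  B3:   IN={b, c, d, e}   OUT={d}
  B4:   IN={d}   OUT={}

Merge at B2: OUT[B2] = IN[B3] = {b, c, d, e}
Applying B2's transfer function to that OUT value gives IN[B2] (row B2 above).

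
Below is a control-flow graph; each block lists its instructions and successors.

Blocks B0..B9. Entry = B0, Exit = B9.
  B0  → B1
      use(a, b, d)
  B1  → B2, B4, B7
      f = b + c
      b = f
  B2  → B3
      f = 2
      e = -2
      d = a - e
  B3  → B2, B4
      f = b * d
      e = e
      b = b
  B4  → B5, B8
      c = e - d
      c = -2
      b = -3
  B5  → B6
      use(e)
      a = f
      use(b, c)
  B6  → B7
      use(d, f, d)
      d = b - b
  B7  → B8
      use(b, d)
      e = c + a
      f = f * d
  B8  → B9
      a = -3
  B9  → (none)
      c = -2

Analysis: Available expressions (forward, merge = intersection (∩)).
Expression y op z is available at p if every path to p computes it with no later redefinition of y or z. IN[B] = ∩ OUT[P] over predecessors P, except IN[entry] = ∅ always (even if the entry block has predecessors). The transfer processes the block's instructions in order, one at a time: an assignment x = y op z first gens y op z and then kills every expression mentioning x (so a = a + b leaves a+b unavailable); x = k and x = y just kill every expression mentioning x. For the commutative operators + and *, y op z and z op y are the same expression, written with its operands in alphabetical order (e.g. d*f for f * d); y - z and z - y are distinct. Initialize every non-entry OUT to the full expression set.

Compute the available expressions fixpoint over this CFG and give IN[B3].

Answer: {a-e}

Trace:
Per-block solution:
  B0: | IN={} | OUT={}
  B1: | IN={} | OUT={}
  B2: | IN={} | OUT={a-e}
  B3: | IN={a-e} | OUT={}
  B4: | IN={} | OUT={e-d}
  B5: | IN={e-d} | OUT={e-d}
  B6: | IN={e-d} | OUT={b-b}
  B7: | IN={} | OUT={a+c}
  B8: | IN={} | OUT={}
  B9: | IN={} | OUT={}

Merge at B3: IN[B3] = OUT[B2] = {a-e}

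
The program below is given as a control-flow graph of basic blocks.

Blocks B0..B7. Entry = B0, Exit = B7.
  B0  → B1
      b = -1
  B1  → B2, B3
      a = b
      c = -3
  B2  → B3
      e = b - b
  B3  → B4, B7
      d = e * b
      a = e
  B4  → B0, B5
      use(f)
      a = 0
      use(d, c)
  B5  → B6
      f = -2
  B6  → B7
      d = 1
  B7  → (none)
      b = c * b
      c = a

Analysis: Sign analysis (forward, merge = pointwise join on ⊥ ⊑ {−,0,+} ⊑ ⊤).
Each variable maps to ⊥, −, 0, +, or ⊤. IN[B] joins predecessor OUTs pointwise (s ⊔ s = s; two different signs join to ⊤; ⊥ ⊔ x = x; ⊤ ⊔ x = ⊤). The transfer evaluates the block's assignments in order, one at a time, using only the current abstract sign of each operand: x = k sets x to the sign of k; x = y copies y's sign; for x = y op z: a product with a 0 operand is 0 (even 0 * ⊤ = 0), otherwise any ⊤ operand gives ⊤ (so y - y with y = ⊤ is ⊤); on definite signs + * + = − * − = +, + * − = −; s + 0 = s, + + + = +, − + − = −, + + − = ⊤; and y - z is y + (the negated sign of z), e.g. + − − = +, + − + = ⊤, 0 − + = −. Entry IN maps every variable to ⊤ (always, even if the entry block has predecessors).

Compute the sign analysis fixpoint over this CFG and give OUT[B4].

Answer: {a: 0, b: -, c: -, d: ⊤, e: ⊤, f: ⊤}

Trace:
Per-block solution:
  B0: | IN=(all ⊤) | OUT={b:-; rest ⊤}
  B1: | IN={b:-; rest ⊤} | OUT={a:-, b:-, c:-; rest ⊤}
  B2: | IN={a:-, b:-, c:-; rest ⊤} | OUT={a:-, b:-, c:-; rest ⊤}
  B3: | IN={a:-, b:-, c:-; rest ⊤} | OUT={b:-, c:-; rest ⊤}
  B4: | IN={b:-, c:-; rest ⊤} | OUT={a:0, b:-, c:-; rest ⊤}
  B5: | IN={a:0, b:-, c:-; rest ⊤} | OUT={a:0, b:-, c:-, f:-; rest ⊤}
  B6: | IN={a:0, b:-, c:-, f:-; rest ⊤} | OUT={a:0, b:-, c:-, d:+, f:-; rest ⊤}
  B7: | IN={b:-, c:-; rest ⊤} | OUT={b:+; rest ⊤}

Merge at B4: IN[B4] = OUT[B3] = {a: ⊤, b: -, c: -, d: ⊤, e: ⊤, f: ⊤}
Applying B4's transfer function to that IN value gives OUT[B4] (row B4 above).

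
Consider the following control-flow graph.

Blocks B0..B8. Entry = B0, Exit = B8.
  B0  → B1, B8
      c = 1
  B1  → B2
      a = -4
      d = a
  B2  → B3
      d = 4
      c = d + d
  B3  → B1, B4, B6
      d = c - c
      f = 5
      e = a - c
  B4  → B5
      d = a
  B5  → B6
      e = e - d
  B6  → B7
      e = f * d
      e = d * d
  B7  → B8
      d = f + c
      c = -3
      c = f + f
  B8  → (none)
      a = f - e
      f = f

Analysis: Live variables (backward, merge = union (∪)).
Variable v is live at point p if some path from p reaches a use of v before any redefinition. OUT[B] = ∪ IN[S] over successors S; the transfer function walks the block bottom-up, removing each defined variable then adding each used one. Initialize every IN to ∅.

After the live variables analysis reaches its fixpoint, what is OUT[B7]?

Fixpoint table:
  B0:  IN={e, f}  OUT={e, f}
  B1:  IN={}  OUT={a}
  B2:  IN={a}  OUT={a, c}
  B3:  IN={a, c}  OUT={a, c, d, e, f}
  B4:  IN={a, c, e, f}  OUT={c, d, e, f}
  B5:  IN={c, d, e, f}  OUT={c, d, f}
  B6:  IN={c, d, f}  OUT={c, e, f}
  B7:  IN={c, e, f}  OUT={e, f}
  B8:  IN={e, f}  OUT={}

Merge at B7: OUT[B7] = IN[B8] = {e, f}

Answer: {e, f}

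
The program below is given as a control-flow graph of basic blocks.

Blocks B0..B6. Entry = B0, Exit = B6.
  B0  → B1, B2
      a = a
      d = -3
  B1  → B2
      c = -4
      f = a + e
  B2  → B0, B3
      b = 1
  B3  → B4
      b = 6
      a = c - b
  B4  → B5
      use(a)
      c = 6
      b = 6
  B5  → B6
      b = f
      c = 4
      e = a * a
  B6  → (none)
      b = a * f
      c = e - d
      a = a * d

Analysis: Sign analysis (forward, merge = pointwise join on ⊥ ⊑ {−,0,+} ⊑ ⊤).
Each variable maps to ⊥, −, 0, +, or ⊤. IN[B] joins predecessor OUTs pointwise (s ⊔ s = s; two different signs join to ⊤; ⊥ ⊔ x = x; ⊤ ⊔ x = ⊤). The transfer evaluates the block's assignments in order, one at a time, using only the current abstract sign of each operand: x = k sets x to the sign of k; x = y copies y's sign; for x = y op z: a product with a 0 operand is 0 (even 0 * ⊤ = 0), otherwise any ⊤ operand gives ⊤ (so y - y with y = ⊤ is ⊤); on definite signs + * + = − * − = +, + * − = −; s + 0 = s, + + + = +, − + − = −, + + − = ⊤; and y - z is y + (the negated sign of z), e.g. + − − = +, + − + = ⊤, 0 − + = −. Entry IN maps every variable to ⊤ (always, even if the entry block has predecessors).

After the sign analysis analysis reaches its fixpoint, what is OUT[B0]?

Answer: {a: ⊤, b: ⊤, c: ⊤, d: -, e: ⊤, f: ⊤}

Derivation:
Fixpoint table:
  B0: | IN=(all ⊤) | OUT={d:-; rest ⊤}
  B1: | IN={d:-; rest ⊤} | OUT={c:-, d:-; rest ⊤}
  B2: | IN={d:-; rest ⊤} | OUT={b:+, d:-; rest ⊤}
  B3: | IN={b:+, d:-; rest ⊤} | OUT={b:+, d:-; rest ⊤}
  B4: | IN={b:+, d:-; rest ⊤} | OUT={b:+, c:+, d:-; rest ⊤}
  B5: | IN={b:+, c:+, d:-; rest ⊤} | OUT={c:+, d:-; rest ⊤}
  B6: | IN={c:+, d:-; rest ⊤} | OUT={d:-; rest ⊤}

Merge at B0 (entry node, so the boundary value (all ⊤) is joined with the incoming edge(s)): IN[B0] = (all ⊤) ⊔ OUT[B2] = {a: ⊤, b: ⊤, c: ⊤, d: ⊤, e: ⊤, f: ⊤}
Applying B0's transfer function to that IN value gives OUT[B0] (row B0 above).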